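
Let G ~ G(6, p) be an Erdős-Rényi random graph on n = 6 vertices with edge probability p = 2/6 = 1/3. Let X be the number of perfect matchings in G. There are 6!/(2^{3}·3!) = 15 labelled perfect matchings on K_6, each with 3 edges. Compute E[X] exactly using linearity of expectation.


K_6 has 6!/(2^{3}·3!) = 15 labelled perfect matchings.
For each such perfect matching H, let X_H = 1 if all 3 edges of H are present in G. Then P[X_H = 1] = p^{3} = (1/3)^{3} = 1/27.
Summing the indicators: E[X] = Σ_H E[X_H] = 15 · p^{3} = 15 · 1/27 = 5/9.
Numerically: E[X] ≈ 0.555556.

E[X] = 15 · (1/3)^{3} = 5/9 ≈ 0.555556.


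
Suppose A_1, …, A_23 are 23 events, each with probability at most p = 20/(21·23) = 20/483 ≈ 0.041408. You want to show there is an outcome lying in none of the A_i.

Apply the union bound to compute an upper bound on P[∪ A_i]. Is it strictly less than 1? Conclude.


Union bound: P[∪_{i=1}^{23} A_i] ≤ Σ_i P[A_i] ≤ 23·p = 23·(20/483) = 20/21.
Numerically: 20/21 ≈ 0.952381.
Is 20/21 < 1? YES.
Since P[∪ A_i] ≤ 20/21 < 1, the complement has P[∩ A_i^c] ≥ 1 − 20/21 = 1/21 > 0, so some outcome avoids every A_i.

23·p = 20/21 ≈ 0.952381; existence CERTIFIED by the union bound.


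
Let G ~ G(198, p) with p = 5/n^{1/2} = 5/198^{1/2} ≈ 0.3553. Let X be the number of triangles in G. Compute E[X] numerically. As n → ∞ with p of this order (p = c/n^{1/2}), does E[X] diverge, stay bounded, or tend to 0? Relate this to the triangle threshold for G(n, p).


Number of potential triangles: C(198, 3) = 1274196.
Each occurs with probability p³ ≈ (0.3553)³ ≈ 4.486547e-02.
By linearity: E[X] = C(198, 3)·p³ ≈ 1274196 · 4.486547e-02 ≈ 57167.4032.
Since α = 1/2 < 1, p = c/n^{1/2} ≫ 1/n is above the triangle threshold p ~ 1/n. Asymptotically E[X] ~ (c³/6)·n^{3(1−α)} = (5³/6)·n^{1.5} → ∞; triangles are abundant w.h.p.

E[X] ≈ 57167.4032; in regime p = Θ(1/n^{1/2}) E[X] diverges (above the triangle threshold p ~ 1/n).


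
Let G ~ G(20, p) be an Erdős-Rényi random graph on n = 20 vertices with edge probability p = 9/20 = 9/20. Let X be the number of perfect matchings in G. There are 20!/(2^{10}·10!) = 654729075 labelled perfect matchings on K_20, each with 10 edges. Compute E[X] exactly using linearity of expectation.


K_20 has 20!/(2^{10}·10!) = 654729075 labelled perfect matchings.
For each such perfect matching H, let X_H = 1 if all 10 edges of H are present in G. Then P[X_H = 1] = p^{10} = (9/20)^{10} = 3486784401/10240000000000.
Summing the indicators: E[X] = Σ_H E[X_H] = 654729075 · p^{10} = 654729075 · 3486784401/10240000000000 = 91315965023646363/409600000000.
Numerically: E[X] ≈ 2.23e+05.

E[X] = 654729075 · (9/20)^{10} = 91315965023646363/409600000000 ≈ 2.23e+05.


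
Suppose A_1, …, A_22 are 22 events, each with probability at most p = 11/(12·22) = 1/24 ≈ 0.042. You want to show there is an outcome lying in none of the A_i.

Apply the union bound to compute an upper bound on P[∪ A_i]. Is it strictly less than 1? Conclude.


Union bound: P[∪_{i=1}^{22} A_i] ≤ Σ_i P[A_i] ≤ 22·p = 22·(1/24) = 11/12.
Numerically: 11/12 ≈ 0.917.
Is 11/12 < 1? YES.
Since P[∪ A_i] ≤ 11/12 < 1, the complement has P[∩ A_i^c] ≥ 1 − 11/12 = 1/12 > 0, so some outcome avoids every A_i.

22·p = 11/12 ≈ 0.917; existence CERTIFIED by the union bound.


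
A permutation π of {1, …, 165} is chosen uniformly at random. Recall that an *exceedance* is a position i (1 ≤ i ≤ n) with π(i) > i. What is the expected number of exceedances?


Write X = Σ_{i=1}^{165} X_i, where X_i = 1_{π(i) > i}.
For each fixed i, π(i) is uniform over {1, …, 165} (marginal of a uniform permutation), so P[π(i) > i] = (n − i)/n. Summing: Σ_{i=1}^{165} (n − i)/n = (0 + 1 + … + 164)/165 = 165(165 − 1)/(2·165) = (165 − 1)/2.
Hence E[X] = Σ_{i=1}^{165} (165 − i)/165 = 82 ≈ 82.000000.

E[X] = 82 = 82.000000.


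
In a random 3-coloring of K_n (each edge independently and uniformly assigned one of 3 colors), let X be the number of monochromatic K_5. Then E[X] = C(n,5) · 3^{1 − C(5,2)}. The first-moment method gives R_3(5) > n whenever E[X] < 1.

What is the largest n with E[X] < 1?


We need C(n, 5) · 3^{1 − 10} < 1, i.e. C(n, 5) < 3^{10 − 1} = 19683.
Check values of n near the boundary:
  n = 17: C(17, 5) = 6188; 6188 < 19683? YES
  n = 18: C(18, 5) = 8568; 8568 < 19683? YES
  n = 19: C(19, 5) = 11628; 11628 < 19683? YES
  n = 20: C(20, 5) = 15504; 15504 < 19683? YES
  n = 21: C(21, 5) = 20349; 20349 < 19683? NO
  n = 22: C(22, 5) = 26334; 26334 < 19683? NO
  n = 23: C(23, 5) = 33649; 33649 < 19683? NO
The largest n with C(n, 5) < 19683 is n = 20 (where E[X] = 5168/6561 ≈ 0.788). Hence R_3(5) > 20, i.e. R_3(5) ≥ 21.

Largest n = 20; hence R_3(5) > 20.


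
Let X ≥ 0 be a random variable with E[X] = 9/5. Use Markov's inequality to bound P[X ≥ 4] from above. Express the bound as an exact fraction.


μ = E[X] = 9/5, a = 4.
Markov: P[X ≥ 4] ≤ μ/a = (9/5)/4 = 9/20.
Numerically: ≈ 0.450.
(Since a = 4 > μ = 1.800, the bound 9/20 is < 1 and informative.)

P[X ≥ 4] ≤ 9/20 ≈ 0.450.


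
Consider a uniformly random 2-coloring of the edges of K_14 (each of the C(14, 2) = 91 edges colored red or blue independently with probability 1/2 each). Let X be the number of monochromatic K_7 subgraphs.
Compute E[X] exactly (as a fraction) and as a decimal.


Let X = Σ_S X_S over the C(14, 7) = 3432 subsets S of size 7, where X_S = 1 if the K_7 on S is monochromatic.
For a fixed S, the K_7 on S has C(7, 2) = 21 edges. P[all 21 edges red] = (1/2)^21, and likewise for blue, so P[monochromatic] = 2·(1/2)^21 = 2^{1 − 21} = 1/1048576.
Summing: E[X] = C(14, 7) · 2^{1 − 21} = 3432 · 1/1048576 = 429/131072.
Numerically: E[X] ≈ 0.003.

E[X] = C(14,7)·2^(1−C(7,2)) = 429/131072 ≈ 0.003.


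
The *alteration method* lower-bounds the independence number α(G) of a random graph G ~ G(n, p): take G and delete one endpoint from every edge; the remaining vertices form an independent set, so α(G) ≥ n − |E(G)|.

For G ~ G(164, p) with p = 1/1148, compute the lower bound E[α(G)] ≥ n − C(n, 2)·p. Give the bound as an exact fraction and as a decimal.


E[|E(G)|] = C(164, 2)·p = 13366 · (1/1148) = 163/14.
E[α(G)] ≥ n − E[|E(G)|] = 164 − 163/14 = 2133/14.
Numerically: ≈ 152.357.
(This is only a lower bound; the true E[α(G)] may be larger.)

E[α(G)] ≥ 2133/14 ≈ 152.357.


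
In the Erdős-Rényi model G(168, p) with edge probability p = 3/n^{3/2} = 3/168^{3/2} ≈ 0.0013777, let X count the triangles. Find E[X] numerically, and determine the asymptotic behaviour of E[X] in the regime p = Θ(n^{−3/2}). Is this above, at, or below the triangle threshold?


Number of potential triangles: C(168, 3) = 776216.
Each occurs with probability p³ ≈ (0.0013777)³ ≈ 2.6150018e-09.
By linearity: E[X] = C(168, 3)·p³ ≈ 776216 · 2.6150018e-09 ≈ 0.00203.
Since α = 3/2 > 1, p = c/n^{3/2} = o(1/n) is below the triangle threshold p ~ 1/n. Asymptotically E[X] ~ (c³/6)·n^{3(1−α)} = (3³/6)·n^{-1.5} → 0, so by Markov's inequality G has no triangles w.h.p.

E[X] ≈ 0.00203; in regime p = Θ(1/n^{3/2}) E[X] tends to 0 (below the triangle threshold p ~ 1/n).


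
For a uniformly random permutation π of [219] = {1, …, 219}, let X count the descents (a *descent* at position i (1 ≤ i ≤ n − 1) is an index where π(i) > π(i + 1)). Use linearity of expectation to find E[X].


Write X = Σ X_I over i = 1, …, 218, with X_I the indicator of one descent.
There are 218 indicators.
For each fixed i, the pair (π(i), π(i+1)) is a uniformly random ordered pair of distinct values from {1, …, 219}; by symmetry P[π(i) > π(i+1)] = 1/2.
By linearity: E[X] = 218 · (1/2) = (219 − 1) · (1/2) = 109 ≈ 109.000000.

E[X] = 109 = 109.000000.


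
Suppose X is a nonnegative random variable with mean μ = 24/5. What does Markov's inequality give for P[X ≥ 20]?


μ = E[X] = 24/5, a = 20.
Markov: P[X ≥ 20] ≤ μ/a = (24/5)/20 = 6/25.
Numerically: ≈ 0.24000.
(Since a = 20 > μ = 4.80000, the bound 6/25 is < 1 and informative.)

P[X ≥ 20] ≤ 6/25 ≈ 0.24000.


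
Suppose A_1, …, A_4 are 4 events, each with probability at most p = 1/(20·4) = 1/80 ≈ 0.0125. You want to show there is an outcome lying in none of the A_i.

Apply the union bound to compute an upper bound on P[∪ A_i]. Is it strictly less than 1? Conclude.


Union bound: P[∪_{i=1}^{4} A_i] ≤ Σ_i P[A_i] ≤ 4·p = 4·(1/80) = 1/20.
Numerically: 1/20 ≈ 0.0500.
Is 1/20 < 1? YES.
Since P[∪ A_i] ≤ 1/20 < 1, the complement has P[∩ A_i^c] ≥ 1 − 1/20 = 19/20 > 0, so some outcome avoids every A_i.

4·p = 1/20 ≈ 0.0500; existence CERTIFIED by the union bound.


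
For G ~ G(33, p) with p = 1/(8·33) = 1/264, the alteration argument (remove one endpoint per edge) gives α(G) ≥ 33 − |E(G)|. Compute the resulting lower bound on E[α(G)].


E[|E(G)|] = C(33, 2)·p = 528 · (1/264) = 2.
E[α(G)] ≥ n − E[|E(G)|] = 33 − 2 = 31.
Numerically: ≈ 31.000000.
(This is only a lower bound; the true E[α(G)] may be larger.)

E[α(G)] ≥ 31 ≈ 31.000000.


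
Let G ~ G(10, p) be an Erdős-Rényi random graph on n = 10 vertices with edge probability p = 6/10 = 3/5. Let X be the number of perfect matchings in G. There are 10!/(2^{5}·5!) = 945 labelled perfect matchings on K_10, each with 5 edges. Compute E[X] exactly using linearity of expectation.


K_10 has 10!/(2^{5}·5!) = 945 labelled perfect matchings.
For each such perfect matching H, let X_H = 1 if all 5 edges of H are present in G. Then P[X_H = 1] = p^{5} = (3/5)^{5} = 243/3125.
Summing the indicators: E[X] = Σ_H E[X_H] = 945 · p^{5} = 945 · 243/3125 = 45927/625.
Numerically: E[X] ≈ 73.48.

E[X] = 945 · (3/5)^{5} = 45927/625 ≈ 73.48.


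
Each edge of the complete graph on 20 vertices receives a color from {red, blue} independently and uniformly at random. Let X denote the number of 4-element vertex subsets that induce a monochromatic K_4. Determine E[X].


Let X = Σ_S X_S over the C(20, 4) = 4845 subsets S of size 4, where X_S = 1 if the K_4 on S is monochromatic.
For a fixed S, the K_4 on S has C(4, 2) = 6 edges. P[all 6 edges red] = (1/2)^6, and likewise for blue, so P[monochromatic] = 2·(1/2)^6 = 2^{1 − 6} = 1/32.
By linearity of expectation: E[X] = C(20, 4) · 2^{1 − 6} = 4845 · 1/32 = 4845/32.
Numerically: E[X] ≈ 151.406.

E[X] = C(20,4)·2^(1−C(4,2)) = 4845/32 ≈ 151.406.


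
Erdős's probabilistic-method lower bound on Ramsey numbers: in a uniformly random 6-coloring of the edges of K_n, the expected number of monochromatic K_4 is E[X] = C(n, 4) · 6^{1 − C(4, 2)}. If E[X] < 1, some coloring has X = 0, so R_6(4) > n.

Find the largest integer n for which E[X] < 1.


We need C(n, 4) · 6^{1 − 6} < 1, i.e. C(n, 4) < 6^{6 − 1} = 7776.
Check values of n near the boundary:
  n = 19: C(19, 4) = 3876; 3876 < 7776? YES
  n = 20: C(20, 4) = 4845; 4845 < 7776? YES
  n = 21: C(21, 4) = 5985; 5985 < 7776? YES
  n = 22: C(22, 4) = 7315; 7315 < 7776? YES
  n = 23: C(23, 4) = 8855; 8855 < 7776? NO
The largest n with C(n, 4) < 7776 is n = 22 (where E[X] = 7315/7776 ≈ 0.94072). Hence R_6(4) > 22, i.e. R_6(4) ≥ 23.

Largest n = 22; hence R_6(4) > 22.


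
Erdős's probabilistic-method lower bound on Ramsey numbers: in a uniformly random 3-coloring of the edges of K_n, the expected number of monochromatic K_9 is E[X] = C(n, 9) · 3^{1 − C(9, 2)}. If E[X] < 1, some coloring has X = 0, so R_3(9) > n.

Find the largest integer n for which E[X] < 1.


We need C(n, 9) · 3^{1 − 36} < 1, i.e. C(n, 9) < 3^{36 − 1} = 50031545098999707.
Check values of n near the boundary:
  n = 298: C(298, 9) = 45207677551849890; 45207677551849890 < 50031545098999707? YES
  n = 299: C(299, 9) = 46610674441390059; 46610674441390059 < 50031545098999707? YES
  n = 300: C(300, 9) = 48052241692154700; 48052241692154700 < 50031545098999707? YES
  n = 301: C(301, 9) = 49533303936090975; 49533303936090975 < 50031545098999707? YES
  n = 302: C(302, 9) = 51054804739588650; 51054804739588650 < 50031545098999707? NO
The largest n with C(n, 9) < 50031545098999707 is n = 301 (where E[X] = 16511101312030325/16677181699666569 ≈ 0.9900415). Hence R_3(9) > 301, i.e. R_3(9) ≥ 302.

Largest n = 301; hence R_3(9) > 301.


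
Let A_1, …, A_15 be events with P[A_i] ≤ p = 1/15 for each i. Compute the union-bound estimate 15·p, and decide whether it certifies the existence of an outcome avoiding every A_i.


Union bound: P[∪_{i=1}^{15} A_i] ≤ Σ_i P[A_i] ≤ 15·p = 15·(1/15) = 1.
Numerically: 1 ≈ 1.0000000.
Is 1 < 1? NO.
Since the bound 1 is ≥ 1, the union bound is uninformative here; it does NOT by itself certify existence.

15·p = 1 ≈ 1.0000000; existence NOT certified by the union bound.


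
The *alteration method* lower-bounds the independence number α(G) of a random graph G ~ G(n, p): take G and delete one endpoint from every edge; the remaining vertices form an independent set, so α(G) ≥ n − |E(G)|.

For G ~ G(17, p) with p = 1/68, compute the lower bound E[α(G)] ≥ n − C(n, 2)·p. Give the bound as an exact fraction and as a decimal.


E[|E(G)|] = C(17, 2)·p = 136 · (1/68) = 2.
E[α(G)] ≥ n − E[|E(G)|] = 17 − 2 = 15.
Numerically: ≈ 15.000000.
(This is only a lower bound; the true E[α(G)] may be larger.)

E[α(G)] ≥ 15 ≈ 15.000000.


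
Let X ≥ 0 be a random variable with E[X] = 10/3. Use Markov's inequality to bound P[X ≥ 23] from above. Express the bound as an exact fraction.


μ = E[X] = 10/3, a = 23.
Markov: P[X ≥ 23] ≤ μ/a = (10/3)/23 = 10/69.
Numerically: ≈ 0.145.
(Since a = 23 > μ = 3.333, the bound 10/69 is < 1 and informative.)

P[X ≥ 23] ≤ 10/69 ≈ 0.145.


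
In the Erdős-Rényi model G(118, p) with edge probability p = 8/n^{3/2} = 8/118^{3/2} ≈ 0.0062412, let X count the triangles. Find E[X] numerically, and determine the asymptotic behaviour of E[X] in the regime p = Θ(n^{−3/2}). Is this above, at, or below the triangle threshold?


Number of potential triangles: C(118, 3) = 266916.
Each occurs with probability p³ ≈ (0.0062412)³ ≈ 2.4310894e-07.
By linearity: E[X] = C(118, 3)·p³ ≈ 266916 · 2.4310894e-07 ≈ 0.06489.
Since α = 3/2 > 1, p = c/n^{3/2} = o(1/n) is below the triangle threshold p ~ 1/n. Asymptotically E[X] ~ (c³/6)·n^{3(1−α)} = (8³/6)·n^{-1.5} → 0, so by Markov's inequality G has no triangles w.h.p.

E[X] ≈ 0.06489; in regime p = Θ(1/n^{3/2}) E[X] tends to 0 (below the triangle threshold p ~ 1/n).


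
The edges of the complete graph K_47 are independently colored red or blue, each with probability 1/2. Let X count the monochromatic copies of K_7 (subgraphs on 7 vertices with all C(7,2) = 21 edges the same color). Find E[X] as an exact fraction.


Let X = Σ_S X_S over the C(47, 7) = 62891499 subsets S of size 7, where X_S = 1 if the K_7 on S is monochromatic.
For a fixed S, the K_7 on S has C(7, 2) = 21 edges. P[all 21 edges red] = (1/2)^21, and likewise for blue, so P[monochromatic] = 2·(1/2)^21 = 2^{1 − 21} = 1/1048576.
Summing: E[X] = C(47, 7) · 2^{1 − 21} = 62891499 · 1/1048576 = 62891499/1048576.
Numerically: E[X] ≈ 59.9780.

E[X] = C(47,7)·2^(1−C(7,2)) = 62891499/1048576 ≈ 59.9780.


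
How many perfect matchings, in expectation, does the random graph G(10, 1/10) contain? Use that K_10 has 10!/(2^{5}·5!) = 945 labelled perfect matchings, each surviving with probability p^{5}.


K_10 has 10!/(2^{5}·5!) = 945 labelled perfect matchings.
For each such perfect matching H, let X_H = 1 if all 5 edges of H are present in G. Then P[X_H = 1] = p^{5} = (1/10)^{5} = 1/100000.
By linearity: E[X] = Σ_H E[X_H] = 945 · p^{5} = 945 · 1/100000 = 189/20000.
Numerically: E[X] ≈ 0.00945.

E[X] = 945 · (1/10)^{5} = 189/20000 ≈ 0.00945.


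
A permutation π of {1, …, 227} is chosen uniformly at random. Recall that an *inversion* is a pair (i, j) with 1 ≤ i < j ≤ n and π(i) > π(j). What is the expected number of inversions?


Write X = Σ X_I over the C(227, 2) = 25651 pairs i < j, with X_I the indicator of one inversion.
There are 25651 indicators.
For each fixed pair i < j, the values π(i) and π(j) are two distinct elements of {1, …, 227} in uniformly random order; by symmetry P[π(i) > π(j)] = 1/2.
By linearity: E[X] = 25651 · (1/2) = C(227, 2) · (1/2) = 25651/2 = 25651/2 ≈ 12825.50000.

E[X] = 25651/2 = 12825.50000.


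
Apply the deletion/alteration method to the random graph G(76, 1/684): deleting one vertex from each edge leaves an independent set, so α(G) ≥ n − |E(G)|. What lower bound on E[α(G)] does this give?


E[|E(G)|] = C(76, 2)·p = 2850 · (1/684) = 25/6.
E[α(G)] ≥ n − E[|E(G)|] = 76 − 25/6 = 431/6.
Numerically: ≈ 71.833.
(This is only a lower bound; the true E[α(G)] may be larger.)

E[α(G)] ≥ 431/6 ≈ 71.833.


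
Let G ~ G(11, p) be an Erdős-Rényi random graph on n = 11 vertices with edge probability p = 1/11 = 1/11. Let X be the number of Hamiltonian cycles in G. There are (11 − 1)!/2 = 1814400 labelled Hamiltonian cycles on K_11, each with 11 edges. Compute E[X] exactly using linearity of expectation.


K_11 has (11 − 1)!/2 = 1814400 labelled Hamiltonian cycles.
For each such Hamiltonian cycle H, let X_H = 1 if all 11 edges of H are present in G. Then P[X_H = 1] = p^{11} = (1/11)^{11} = 1/285311670611.
By linearity of expectation: E[X] = Σ_H E[X_H] = 1814400 · p^{11} = 1814400 · 1/285311670611 = 1814400/285311670611.
Numerically: E[X] ≈ 6.36e-06.

E[X] = 1814400 · (1/11)^{11} = 1814400/285311670611 ≈ 6.36e-06.


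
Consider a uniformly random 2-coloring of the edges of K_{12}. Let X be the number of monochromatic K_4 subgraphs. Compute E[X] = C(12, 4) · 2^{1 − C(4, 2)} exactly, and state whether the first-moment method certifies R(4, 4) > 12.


E[X] = C(12, 4) · 2^{1 − 6} = 495 · 2^{−5} = 495/32.
As a reduced fraction: E[X] = 495/32 ≈ 15.46875.
Is E[X] < 1? NO.
Since E[X] ≥ 1, the first-moment bound is inconclusive at n = 12; it does NOT by itself certify R(4, 4) > 12.

E[X] = 495/32 ≈ 15.46875; E[X] ≥ 1; first-moment method inconclusive here.


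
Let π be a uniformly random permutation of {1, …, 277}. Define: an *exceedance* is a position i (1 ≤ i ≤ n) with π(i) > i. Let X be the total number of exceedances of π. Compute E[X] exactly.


Write X = Σ_{i=1}^{277} X_i, where X_i = 1_{π(i) > i}.
For each fixed i, π(i) is uniform over {1, …, 277} (marginal of a uniform permutation), so P[π(i) > i] = (n − i)/n. Summing: Σ_{i=1}^{277} (n − i)/n = (0 + 1 + … + 276)/277 = 277(277 − 1)/(2·277) = (277 − 1)/2.
Hence E[X] = Σ_{i=1}^{277} (277 − i)/277 = 138 ≈ 138.0000.

E[X] = 138 = 138.0000.


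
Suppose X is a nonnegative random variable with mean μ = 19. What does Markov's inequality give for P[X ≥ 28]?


μ = E[X] = 19, a = 28.
Markov: P[X ≥ 28] ≤ μ/a = (19)/28 = 19/28.
Numerically: ≈ 0.6786.
(Since a = 28 > μ = 19.0000, the bound 19/28 is < 1 and informative.)

P[X ≥ 28] ≤ 19/28 ≈ 0.6786.


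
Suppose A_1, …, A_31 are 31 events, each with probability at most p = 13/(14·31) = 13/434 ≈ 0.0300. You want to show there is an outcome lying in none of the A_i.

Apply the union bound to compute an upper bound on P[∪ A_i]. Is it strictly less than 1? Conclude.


Union bound: P[∪_{i=1}^{31} A_i] ≤ Σ_i P[A_i] ≤ 31·p = 31·(13/434) = 13/14.
Numerically: 13/14 ≈ 0.9286.
Is 13/14 < 1? YES.
Since P[∪ A_i] ≤ 13/14 < 1, the complement has P[∩ A_i^c] ≥ 1 − 13/14 = 1/14 > 0, so some outcome avoids every A_i.

31·p = 13/14 ≈ 0.9286; existence CERTIFIED by the union bound.


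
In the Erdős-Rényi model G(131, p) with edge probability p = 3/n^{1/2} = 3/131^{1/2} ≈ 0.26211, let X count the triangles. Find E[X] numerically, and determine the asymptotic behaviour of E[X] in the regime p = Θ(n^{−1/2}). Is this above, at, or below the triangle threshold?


Number of potential triangles: C(131, 3) = 366145.
Each occurs with probability p³ ≈ (0.26211)³ ≈ 1.8007641e-02.
By linearity: E[X] = C(131, 3)·p³ ≈ 366145 · 1.8007641e-02 ≈ 6593.40766.
Since α = 1/2 < 1, p = c/n^{1/2} ≫ 1/n is above the triangle threshold p ~ 1/n. Asymptotically E[X] ~ (c³/6)·n^{3(1−α)} = (3³/6)·n^{1.5} → ∞; triangles are abundant w.h.p.

E[X] ≈ 6593.40766; in regime p = Θ(1/n^{1/2}) E[X] diverges (above the triangle threshold p ~ 1/n).


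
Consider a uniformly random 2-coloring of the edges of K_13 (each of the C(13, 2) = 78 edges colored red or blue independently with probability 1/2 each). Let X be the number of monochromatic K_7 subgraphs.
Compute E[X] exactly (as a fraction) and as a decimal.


Let X = Σ_S X_S over the C(13, 7) = 1716 subsets S of size 7, where X_S = 1 if the K_7 on S is monochromatic.
For a fixed S, the K_7 on S has C(7, 2) = 21 edges. P[all 21 edges red] = (1/2)^21, and likewise for blue, so P[monochromatic] = 2·(1/2)^21 = 2^{1 − 21} = 1/1048576.
By linearity: E[X] = C(13, 7) · 2^{1 − 21} = 1716 · 1/1048576 = 429/262144.
Numerically: E[X] ≈ 0.002.

E[X] = C(13,7)·2^(1−C(7,2)) = 429/262144 ≈ 0.002.


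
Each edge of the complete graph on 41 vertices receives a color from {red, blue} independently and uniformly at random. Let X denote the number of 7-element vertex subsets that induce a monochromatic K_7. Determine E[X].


Let X = Σ_S X_S over the C(41, 7) = 22481940 subsets S of size 7, where X_S = 1 if the K_7 on S is monochromatic.
For a fixed S, the K_7 on S has C(7, 2) = 21 edges. P[all 21 edges red] = (1/2)^21, and likewise for blue, so P[monochromatic] = 2·(1/2)^21 = 2^{1 − 21} = 1/1048576.
By linearity: E[X] = C(41, 7) · 2^{1 − 21} = 22481940 · 1/1048576 = 5620485/262144.
Numerically: E[X] ≈ 21.4404.

E[X] = C(41,7)·2^(1−C(7,2)) = 5620485/262144 ≈ 21.4404.


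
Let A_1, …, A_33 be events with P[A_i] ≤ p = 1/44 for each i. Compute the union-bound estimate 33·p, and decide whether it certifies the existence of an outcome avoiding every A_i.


Union bound: P[∪_{i=1}^{33} A_i] ≤ Σ_i P[A_i] ≤ 33·p = 33·(1/44) = 3/4.
Numerically: 3/4 ≈ 0.750.
Is 3/4 < 1? YES.
Since P[∪ A_i] ≤ 3/4 < 1, the complement has P[∩ A_i^c] ≥ 1 − 3/4 = 1/4 > 0, so some outcome avoids every A_i.

33·p = 3/4 ≈ 0.750; existence CERTIFIED by the union bound.


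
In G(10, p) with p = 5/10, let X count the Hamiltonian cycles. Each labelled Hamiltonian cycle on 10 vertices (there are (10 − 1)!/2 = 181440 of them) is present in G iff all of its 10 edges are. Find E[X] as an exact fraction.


K_10 has (10 − 1)!/2 = 181440 labelled Hamiltonian cycles.
For each such Hamiltonian cycle H, let X_H = 1 if all 10 edges of H are present in G. Then P[X_H = 1] = p^{10} = (1/2)^{10} = 1/1024.
Summing the indicators: E[X] = Σ_H E[X_H] = 181440 · p^{10} = 181440 · 1/1024 = 2835/16.
Numerically: E[X] ≈ 177.188.

E[X] = 181440 · (1/2)^{10} = 2835/16 ≈ 177.188.


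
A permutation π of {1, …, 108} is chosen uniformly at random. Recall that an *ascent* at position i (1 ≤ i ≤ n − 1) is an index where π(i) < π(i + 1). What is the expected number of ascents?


Write X = Σ X_I over i = 1, …, 107, with X_I the indicator of one ascent.
There are 107 indicators.
For each fixed i, the pair (π(i), π(i+1)) is a uniformly random ordered pair of distinct values from {1, …, 108}; by symmetry P[π(i) < π(i+1)] = 1/2.
By linearity: E[X] = 107 · (1/2) = (108 − 1) · (1/2) = 107/2 ≈ 53.5000.

E[X] = 107/2 = 53.5000.


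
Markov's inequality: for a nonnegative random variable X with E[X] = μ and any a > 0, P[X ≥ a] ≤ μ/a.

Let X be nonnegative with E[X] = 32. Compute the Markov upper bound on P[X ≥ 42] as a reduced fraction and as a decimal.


μ = E[X] = 32, a = 42.
Markov: P[X ≥ 42] ≤ μ/a = (32)/42 = 16/21.
Numerically: ≈ 0.762.
(Since a = 42 > μ = 32.000, the bound 16/21 is < 1 and informative.)

P[X ≥ 42] ≤ 16/21 ≈ 0.762.


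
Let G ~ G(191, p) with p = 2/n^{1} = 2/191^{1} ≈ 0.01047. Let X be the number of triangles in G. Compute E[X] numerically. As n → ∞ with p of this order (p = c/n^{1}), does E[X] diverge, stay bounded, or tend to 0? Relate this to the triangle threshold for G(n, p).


Number of potential triangles: C(191, 3) = 1143135.
Each occurs with probability p³ ≈ (0.01047)³ ≈ 1.148127e-06.
By linearity: E[X] = C(191, 3)·p³ ≈ 1143135 · 1.148127e-06 ≈ 1.3125.
Here α = 1, so p = 2/n is exactly at the triangle threshold p ~ 1/n. Asymptotically E[X] → c³/6 = 2³/6 = 4/3 ≈ 1.3333, a bounded constant. In this regime the triangle count is asymptotically Poisson(c³/6).

E[X] ≈ 1.3125; in regime p = Θ(1/n^{1}) E[X] stays bounded (at the triangle threshold p ~ 1/n).


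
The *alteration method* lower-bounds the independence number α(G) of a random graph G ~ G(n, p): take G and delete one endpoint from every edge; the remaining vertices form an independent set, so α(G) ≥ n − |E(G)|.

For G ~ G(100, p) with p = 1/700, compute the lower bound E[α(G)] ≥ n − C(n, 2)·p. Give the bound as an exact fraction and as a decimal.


E[|E(G)|] = C(100, 2)·p = 4950 · (1/700) = 99/14.
E[α(G)] ≥ n − E[|E(G)|] = 100 − 99/14 = 1301/14.
Numerically: ≈ 92.928571.
(This is only a lower bound; the true E[α(G)] may be larger.)

E[α(G)] ≥ 1301/14 ≈ 92.928571.


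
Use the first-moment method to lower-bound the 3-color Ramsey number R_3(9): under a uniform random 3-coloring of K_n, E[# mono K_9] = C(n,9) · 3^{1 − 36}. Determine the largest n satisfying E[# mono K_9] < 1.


We need C(n, 9) · 3^{1 − 36} < 1, i.e. C(n, 9) < 3^{36 − 1} = 50031545098999707.
Check values of n near the boundary:
  n = 297: C(297, 9) = 43842345008337645; 43842345008337645 < 50031545098999707? YES
  n = 298: C(298, 9) = 45207677551849890; 45207677551849890 < 50031545098999707? YES
  n = 299: C(299, 9) = 46610674441390059; 46610674441390059 < 50031545098999707? YES
  n = 300: C(300, 9) = 48052241692154700; 48052241692154700 < 50031545098999707? YES
  n = 301: C(301, 9) = 49533303936090975; 49533303936090975 < 50031545098999707? YES
  n = 302: C(302, 9) = 51054804739588650; 51054804739588650 < 50031545098999707? NO
  n = 303: C(303, 9) = 52617706925494425; 52617706925494425 < 50031545098999707? NO
The largest n with C(n, 9) < 50031545098999707 is n = 301 (where E[X] = 16511101312030325/16677181699666569 ≈ 0.9900415). Hence R_3(9) > 301, i.e. R_3(9) ≥ 302.

Largest n = 301; hence R_3(9) > 301.


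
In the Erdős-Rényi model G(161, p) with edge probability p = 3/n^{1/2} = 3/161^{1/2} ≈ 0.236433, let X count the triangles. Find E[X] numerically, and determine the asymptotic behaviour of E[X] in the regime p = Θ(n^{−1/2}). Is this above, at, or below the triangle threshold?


Number of potential triangles: C(161, 3) = 682640.
Each occurs with probability p³ ≈ (0.236433)³ ≈ 1.32167584e-02.
By linearity: E[X] = C(161, 3)·p³ ≈ 682640 · 1.32167584e-02 ≈ 9022.287931.
Since α = 1/2 < 1, p = c/n^{1/2} ≫ 1/n is above the triangle threshold p ~ 1/n. Asymptotically E[X] ~ (c³/6)·n^{3(1−α)} = (3³/6)·n^{1.5} → ∞; triangles are abundant w.h.p.

E[X] ≈ 9022.287931; in regime p = Θ(1/n^{1/2}) E[X] diverges (above the triangle threshold p ~ 1/n).


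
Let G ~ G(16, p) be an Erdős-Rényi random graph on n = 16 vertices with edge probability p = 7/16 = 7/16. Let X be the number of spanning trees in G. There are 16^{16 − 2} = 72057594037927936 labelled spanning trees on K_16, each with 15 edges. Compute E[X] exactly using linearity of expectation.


K_16 has 16^{16 − 2} = 72057594037927936 labelled spanning trees.
For each such spanning tree H, let X_H = 1 if all 15 edges of H are present in G. Then P[X_H = 1] = p^{15} = (7/16)^{15} = 4747561509943/1152921504606846976.
By linearity: E[X] = Σ_H E[X_H] = 72057594037927936 · p^{15} = 72057594037927936 · 4747561509943/1152921504606846976 = 4747561509943/16.
Numerically: E[X] ≈ 2.967e+11.

E[X] = 72057594037927936 · (7/16)^{15} = 4747561509943/16 ≈ 2.967e+11.


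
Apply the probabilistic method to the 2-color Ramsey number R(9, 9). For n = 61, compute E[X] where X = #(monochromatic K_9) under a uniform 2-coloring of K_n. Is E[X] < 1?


E[X] = C(61, 9) · 2^{1 − 36} = 17341763505 · 2^{−35} = 17341763505/34359738368.
As a reduced fraction: E[X] = 17341763505/34359738368 ≈ 0.504712.
Is E[X] < 1? YES.
Since E[X] < 1, there exists a 2-coloring of K_{61} with no monochromatic K_9; hence R(9, 9) > 61.

E[X] = 17341763505/34359738368 ≈ 0.504712; E[X] < 1, so R(9, 9) > 61.


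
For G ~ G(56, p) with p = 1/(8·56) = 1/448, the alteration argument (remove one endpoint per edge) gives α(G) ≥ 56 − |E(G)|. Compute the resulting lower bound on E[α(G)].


E[|E(G)|] = C(56, 2)·p = 1540 · (1/448) = 55/16.
E[α(G)] ≥ n − E[|E(G)|] = 56 − 55/16 = 841/16.
Numerically: ≈ 52.56250.
(This is only a lower bound; the true E[α(G)] may be larger.)

E[α(G)] ≥ 841/16 ≈ 52.56250.


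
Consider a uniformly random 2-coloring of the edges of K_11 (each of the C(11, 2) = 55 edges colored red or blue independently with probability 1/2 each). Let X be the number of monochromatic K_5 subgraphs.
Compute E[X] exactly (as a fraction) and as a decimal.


Let X = Σ_S X_S over the C(11, 5) = 462 subsets S of size 5, where X_S = 1 if the K_5 on S is monochromatic.
For a fixed S, the K_5 on S has C(5, 2) = 10 edges. P[all 10 edges red] = (1/2)^10, and likewise for blue, so P[monochromatic] = 2·(1/2)^10 = 2^{1 − 10} = 1/512.
Summing: E[X] = C(11, 5) · 2^{1 − 10} = 462 · 1/512 = 231/256.
Numerically: E[X] ≈ 0.90234.

E[X] = C(11,5)·2^(1−C(5,2)) = 231/256 ≈ 0.90234.


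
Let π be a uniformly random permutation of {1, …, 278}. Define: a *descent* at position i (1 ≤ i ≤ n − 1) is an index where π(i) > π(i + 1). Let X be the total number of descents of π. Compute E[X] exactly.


Write X = Σ X_I over i = 1, …, 277, with X_I the indicator of one descent.
There are 277 indicators.
For each fixed i, the pair (π(i), π(i+1)) is a uniformly random ordered pair of distinct values from {1, …, 278}; by symmetry P[π(i) > π(i+1)] = 1/2.
By linearity: E[X] = 277 · (1/2) = (278 − 1) · (1/2) = 277/2 ≈ 138.500000.

E[X] = 277/2 = 138.500000.


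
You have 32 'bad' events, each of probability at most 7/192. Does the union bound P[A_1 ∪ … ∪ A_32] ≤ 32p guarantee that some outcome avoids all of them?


Union bound: P[∪_{i=1}^{32} A_i] ≤ Σ_i P[A_i] ≤ 32·p = 32·(7/192) = 7/6.
Numerically: 7/6 ≈ 1.16667.
Is 7/6 < 1? NO.
Since the bound 7/6 is ≥ 1, the union bound is uninformative here; it does NOT by itself certify existence.

32·p = 7/6 ≈ 1.16667; existence NOT certified by the union bound.


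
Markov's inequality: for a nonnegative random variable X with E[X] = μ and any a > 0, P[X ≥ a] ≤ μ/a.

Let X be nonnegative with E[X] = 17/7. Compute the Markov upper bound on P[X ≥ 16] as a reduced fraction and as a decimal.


μ = E[X] = 17/7, a = 16.
Markov: P[X ≥ 16] ≤ μ/a = (17/7)/16 = 17/112.
Numerically: ≈ 0.15179.
(Since a = 16 > μ = 2.42857, the bound 17/112 is < 1 and informative.)

P[X ≥ 16] ≤ 17/112 ≈ 0.15179.


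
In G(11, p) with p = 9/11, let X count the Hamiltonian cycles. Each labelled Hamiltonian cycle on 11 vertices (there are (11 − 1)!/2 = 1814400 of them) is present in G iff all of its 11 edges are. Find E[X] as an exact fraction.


K_11 has (11 − 1)!/2 = 1814400 labelled Hamiltonian cycles.
For each such Hamiltonian cycle H, let X_H = 1 if all 11 edges of H are present in G. Then P[X_H = 1] = p^{11} = (9/11)^{11} = 31381059609/285311670611.
By linearity of expectation: E[X] = Σ_H E[X_H] = 1814400 · p^{11} = 1814400 · 31381059609/285311670611 = 56937794554569600/285311670611.
Numerically: E[X] ≈ 2e+05.

E[X] = 1814400 · (9/11)^{11} = 56937794554569600/285311670611 ≈ 2e+05.


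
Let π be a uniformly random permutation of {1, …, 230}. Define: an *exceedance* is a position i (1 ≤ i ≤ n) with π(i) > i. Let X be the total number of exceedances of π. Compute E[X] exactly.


Write X = Σ_{i=1}^{230} X_i, where X_i = 1_{π(i) > i}.
For each fixed i, π(i) is uniform over {1, …, 230} (marginal of a uniform permutation), so P[π(i) > i] = (n − i)/n. Summing: Σ_{i=1}^{230} (n − i)/n = (0 + 1 + … + 229)/230 = 230(230 − 1)/(2·230) = (230 − 1)/2.
Hence E[X] = Σ_{i=1}^{230} (230 − i)/230 = 229/2 ≈ 114.500.

E[X] = 229/2 = 114.500.


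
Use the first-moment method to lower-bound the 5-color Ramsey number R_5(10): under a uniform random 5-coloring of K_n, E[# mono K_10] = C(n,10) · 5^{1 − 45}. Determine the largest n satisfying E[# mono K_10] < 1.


We need C(n, 10) · 5^{1 − 45} < 1, i.e. C(n, 10) < 5^{45 − 1} = 5684341886080801486968994140625.
Check values of n near the boundary:
  n = 5388: C(5388, 10) = 5634865093375880654852250419586; 5634865093375880654852250419586 < 5684341886080801486968994140625? YES
  n = 5389: C(5389, 10) = 5645340767466558997768874792926; 5645340767466558997768874792926 < 5684341886080801486968994140625? YES
  n = 5390: C(5390, 10) = 5655833965919099070255434039753; 5655833965919099070255434039753 < 5684341886080801486968994140625? YES
  n = 5391: C(5391, 10) = 5666344714787188828795213697883; 5666344714787188828795213697883 < 5684341886080801486968994140625? YES
  n = 5392: C(5392, 10) = 5676873040158402483252283957448; 5676873040158402483252283957448 < 5684341886080801486968994140625? YES
  n = 5393: C(5393, 10) = 5687418968154238267170642278008; 5687418968154238267170642278008 < 5684341886080801486968994140625? NO
The largest n with C(n, 10) < 5684341886080801486968994140625 is n = 5392 (where E[X] = 5676873040158402483252283957448/5684341886080801486968994140625 ≈ 0.9987). Hence R_5(10) > 5392, i.e. R_5(10) ≥ 5393.

Largest n = 5392; hence R_5(10) > 5392.


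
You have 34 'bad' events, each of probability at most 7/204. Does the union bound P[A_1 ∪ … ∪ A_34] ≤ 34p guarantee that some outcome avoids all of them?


Union bound: P[∪_{i=1}^{34} A_i] ≤ Σ_i P[A_i] ≤ 34·p = 34·(7/204) = 7/6.
Numerically: 7/6 ≈ 1.166667.
Is 7/6 < 1? NO.
Since the bound 7/6 is ≥ 1, the union bound is uninformative here; it does NOT by itself certify existence.

34·p = 7/6 ≈ 1.166667; existence NOT certified by the union bound.


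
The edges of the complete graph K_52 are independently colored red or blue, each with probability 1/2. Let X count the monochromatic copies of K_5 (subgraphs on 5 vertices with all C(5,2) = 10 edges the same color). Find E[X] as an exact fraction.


Let X = Σ_S X_S over the C(52, 5) = 2598960 subsets S of size 5, where X_S = 1 if the K_5 on S is monochromatic.
For a fixed S, the K_5 on S has C(5, 2) = 10 edges. P[all 10 edges red] = (1/2)^10, and likewise for blue, so P[monochromatic] = 2·(1/2)^10 = 2^{1 − 10} = 1/512.
By linearity of expectation: E[X] = C(52, 5) · 2^{1 − 10} = 2598960 · 1/512 = 162435/32.
Numerically: E[X] ≈ 5076.0938.

E[X] = C(52,5)·2^(1−C(5,2)) = 162435/32 ≈ 5076.0938.


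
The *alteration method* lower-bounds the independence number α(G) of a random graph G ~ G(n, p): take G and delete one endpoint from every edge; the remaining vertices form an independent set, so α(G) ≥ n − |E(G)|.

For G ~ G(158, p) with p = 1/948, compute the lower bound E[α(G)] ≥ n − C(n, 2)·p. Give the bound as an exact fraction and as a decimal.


E[|E(G)|] = C(158, 2)·p = 12403 · (1/948) = 157/12.
E[α(G)] ≥ n − E[|E(G)|] = 158 − 157/12 = 1739/12.
Numerically: ≈ 144.917.
(This is only a lower bound; the true E[α(G)] may be larger.)

E[α(G)] ≥ 1739/12 ≈ 144.917.


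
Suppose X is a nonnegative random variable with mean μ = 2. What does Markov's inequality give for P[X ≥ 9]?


μ = E[X] = 2, a = 9.
Markov: P[X ≥ 9] ≤ μ/a = (2)/9 = 2/9.
Numerically: ≈ 0.22222.
(Since a = 9 > μ = 2.00000, the bound 2/9 is < 1 and informative.)

P[X ≥ 9] ≤ 2/9 ≈ 0.22222.


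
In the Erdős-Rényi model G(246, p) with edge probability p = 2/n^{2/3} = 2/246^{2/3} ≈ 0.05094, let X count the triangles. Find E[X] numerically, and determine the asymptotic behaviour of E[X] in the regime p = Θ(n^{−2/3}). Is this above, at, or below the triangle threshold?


Number of potential triangles: C(246, 3) = 2450980.
Each occurs with probability p³ ≈ (0.05094)³ ≈ 1.321964e-04.
By linearity: E[X] = C(246, 3)·p³ ≈ 2450980 · 1.321964e-04 ≈ 324.0108.
Since α = 2/3 < 1, p = c/n^{2/3} ≫ 1/n is above the triangle threshold p ~ 1/n. Asymptotically E[X] ~ (c³/6)·n^{3(1−α)} = (2³/6)·n^{1} → ∞; triangles are abundant w.h.p.

E[X] ≈ 324.0108; in regime p = Θ(1/n^{2/3}) E[X] diverges (above the triangle threshold p ~ 1/n).


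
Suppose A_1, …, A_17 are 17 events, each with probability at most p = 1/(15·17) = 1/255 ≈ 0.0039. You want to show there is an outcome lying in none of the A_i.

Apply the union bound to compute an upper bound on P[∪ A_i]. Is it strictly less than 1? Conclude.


Union bound: P[∪_{i=1}^{17} A_i] ≤ Σ_i P[A_i] ≤ 17·p = 17·(1/255) = 1/15.
Numerically: 1/15 ≈ 0.0667.
Is 1/15 < 1? YES.
Since P[∪ A_i] ≤ 1/15 < 1, the complement has P[∩ A_i^c] ≥ 1 − 1/15 = 14/15 > 0, so some outcome avoids every A_i.

17·p = 1/15 ≈ 0.0667; existence CERTIFIED by the union bound.


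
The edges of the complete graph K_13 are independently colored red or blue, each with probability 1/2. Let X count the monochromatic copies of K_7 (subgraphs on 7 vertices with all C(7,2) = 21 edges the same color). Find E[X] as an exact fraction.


Let X = Σ_S X_S over the C(13, 7) = 1716 subsets S of size 7, where X_S = 1 if the K_7 on S is monochromatic.
For a fixed S, the K_7 on S has C(7, 2) = 21 edges. P[all 21 edges red] = (1/2)^21, and likewise for blue, so P[monochromatic] = 2·(1/2)^21 = 2^{1 − 21} = 1/1048576.
Summing: E[X] = C(13, 7) · 2^{1 − 21} = 1716 · 1/1048576 = 429/262144.
Numerically: E[X] ≈ 0.002.

E[X] = C(13,7)·2^(1−C(7,2)) = 429/262144 ≈ 0.002.


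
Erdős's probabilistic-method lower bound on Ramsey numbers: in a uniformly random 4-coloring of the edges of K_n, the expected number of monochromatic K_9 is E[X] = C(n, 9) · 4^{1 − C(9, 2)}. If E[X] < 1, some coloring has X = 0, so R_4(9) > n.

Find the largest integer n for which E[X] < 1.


We need C(n, 9) · 4^{1 − 36} < 1, i.e. C(n, 9) < 4^{36 − 1} = 1180591620717411303424.
Check values of n near the boundary:
  n = 909: C(909, 9) = 1122169012923711463931; 1122169012923711463931 < 1180591620717411303424? YES
  n = 910: C(910, 9) = 1133378248346922788210; 1133378248346922788210 < 1180591620717411303424? YES
  n = 911: C(911, 9) = 1144686900492291197405; 1144686900492291197405 < 1180591620717411303424? YES
  n = 912: C(912, 9) = 1156095740032081475120; 1156095740032081475120 < 1180591620717411303424? YES
  n = 913: C(913, 9) = 1167605542753639808390; 1167605542753639808390 < 1180591620717411303424? YES
  n = 914: C(914, 9) = 1179217089587653905932; 1179217089587653905932 < 1180591620717411303424? YES
  n = 915: C(915, 9) = 1190931166636537885130; 1190931166636537885130 < 1180591620717411303424? NO
  n = 916: C(916, 9) = 1202748565202942340440; 1202748565202942340440 < 1180591620717411303424? NO
The largest n with C(n, 9) < 1180591620717411303424 is n = 914 (where E[X] = 294804272396913476483/295147905179352825856 ≈ 0.99884). Hence R_4(9) > 914, i.e. R_4(9) ≥ 915.

Largest n = 914; hence R_4(9) > 914.


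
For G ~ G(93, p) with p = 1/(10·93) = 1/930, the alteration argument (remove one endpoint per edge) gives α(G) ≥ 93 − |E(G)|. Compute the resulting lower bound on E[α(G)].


E[|E(G)|] = C(93, 2)·p = 4278 · (1/930) = 23/5.
E[α(G)] ≥ n − E[|E(G)|] = 93 − 23/5 = 442/5.
Numerically: ≈ 88.400000.
(This is only a lower bound; the true E[α(G)] may be larger.)

E[α(G)] ≥ 442/5 ≈ 88.400000.


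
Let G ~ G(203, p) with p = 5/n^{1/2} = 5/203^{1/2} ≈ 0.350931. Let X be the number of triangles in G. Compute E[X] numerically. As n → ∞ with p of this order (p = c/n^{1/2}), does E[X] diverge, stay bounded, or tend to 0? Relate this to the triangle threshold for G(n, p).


Number of potential triangles: C(203, 3) = 1373701.
Each occurs with probability p³ ≈ (0.350931)³ ≈ 4.32181285e-02.
By linearity: E[X] = C(203, 3)·p³ ≈ 1373701 · 4.32181285e-02 ≈ 59368.786297.
Since α = 1/2 < 1, p = c/n^{1/2} ≫ 1/n is above the triangle threshold p ~ 1/n. Asymptotically E[X] ~ (c³/6)·n^{3(1−α)} = (5³/6)·n^{1.5} → ∞; triangles are abundant w.h.p.

E[X] ≈ 59368.786297; in regime p = Θ(1/n^{1/2}) E[X] diverges (above the triangle threshold p ~ 1/n).
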